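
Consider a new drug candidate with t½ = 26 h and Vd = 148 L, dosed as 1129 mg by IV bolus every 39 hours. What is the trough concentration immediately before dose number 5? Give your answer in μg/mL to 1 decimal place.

f = (1/2)^(τ/t½) = (1/2)^(39/26) ≈ 0.3536.
C₀ = D/Vd = 1129/148 ≈ 7.628 μg/mL.
Before the 5th dose, 4 doses have been given. Superposition: Cmin = C₀·(f + f² + … + f^4).
≈ 7.628 × (0.3536 + 0.1250 + 0.0442 + 0.0156) ≈ 7.628 × 0.5384 ≈ 4.107 μg/mL.

4.1 μg/mL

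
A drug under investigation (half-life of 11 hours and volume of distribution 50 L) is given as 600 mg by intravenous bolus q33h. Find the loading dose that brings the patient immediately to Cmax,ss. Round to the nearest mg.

686 mg

f = (1/2)^(33/11) ≈ 0.125000; accumulation ratio R = 1/(1−f) ≈ 1.14286.
Loading dose to hit Cmax,ss on first dose: D_load = D_maint·R ≈ 600 × 1.14286 ≈ 685.72 mg.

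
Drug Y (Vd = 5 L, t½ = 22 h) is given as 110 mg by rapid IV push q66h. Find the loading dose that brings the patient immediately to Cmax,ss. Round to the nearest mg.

f = (1/2)^(66/22) ≈ 0.125000; accumulation ratio R = 1/(1−f) ≈ 1.14286.
Loading dose to hit Cmax,ss on first dose: D_load = D_maint·R ≈ 110 × 1.14286 ≈ 125.71 mg.

126 mg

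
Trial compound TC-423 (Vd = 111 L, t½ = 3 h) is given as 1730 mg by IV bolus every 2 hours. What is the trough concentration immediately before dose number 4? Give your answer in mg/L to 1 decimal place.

19.9 mg/L

f = (1/2)^(τ/t½) = (1/2)^(2/3) ≈ 0.6300.
C₀ = D/Vd = 1730/111 ≈ 15.586 mg/L.
Before the 4th dose, 3 doses have been given. Superposition: Cmin = C₀·(f + f² + … + f^3).
≈ 15.586 × (0.6300 + 0.3969 + 0.2500) ≈ 15.586 × 1.2769 ≈ 19.902 mg/L.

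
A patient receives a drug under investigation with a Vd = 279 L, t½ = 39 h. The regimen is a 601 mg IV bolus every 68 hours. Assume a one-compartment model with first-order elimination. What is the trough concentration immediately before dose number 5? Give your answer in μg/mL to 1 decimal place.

0.9 μg/mL

f = (1/2)^(τ/t½) = (1/2)^(68/39) ≈ 0.2986.
C₀ = D/Vd = 601/279 ≈ 2.154 μg/mL.
Before the 5th dose, 4 doses have been given. Superposition: Cmin = C₀·(f + f² + … + f^4).
≈ 2.154 × (0.2986 + 0.0892 + 0.0266 + 0.0079) ≈ 2.154 × 0.4223 ≈ 0.910 μg/mL.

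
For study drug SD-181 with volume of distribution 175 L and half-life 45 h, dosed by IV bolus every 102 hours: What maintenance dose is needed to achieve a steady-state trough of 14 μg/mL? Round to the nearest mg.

9340 mg

τ/t½ = 102/45 ≈ 2.2667, so f = (1/2)^(102/45) ≈ 0.207809.
Cmin,ss = (D/Vd)·f/(1−f), so D = Cmin,ss·Vd·(1−f)/f.
D = 14 × 175 × (1−f)/f ≈ 14 × 175 × 3.81211 ≈ 9339.67 mg.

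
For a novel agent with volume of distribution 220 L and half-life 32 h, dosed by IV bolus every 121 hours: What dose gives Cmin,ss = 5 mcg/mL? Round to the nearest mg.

τ/t½ = 121/32 ≈ 3.7812, so f = (1/2)^(121/32) ≈ 0.072733.
Cmin,ss = (D/Vd)·f/(1−f), so D = Cmin,ss·Vd·(1−f)/f.
D = 5 × 220 × (1−f)/f ≈ 5 × 220 × 12.74892 ≈ 14023.81 mg.

14024 mg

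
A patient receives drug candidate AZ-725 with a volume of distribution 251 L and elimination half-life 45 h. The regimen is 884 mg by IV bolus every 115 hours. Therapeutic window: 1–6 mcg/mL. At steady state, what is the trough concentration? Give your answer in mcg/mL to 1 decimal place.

0.7 mcg/mL

τ/t½ = 115/45 ≈ 2.5556, so fraction remaining f = (1/2)^(115/45) ≈ 0.1701.
At steady state, accumulation factor R = 1/(1 − e^(−kτ)) ≈ 1.2050.
Single-dose peak C₀ = D/Vd = 884/251 ≈ 3.522 mcg/mL.
Cmax,ss = C₀/(1 − f) ≈ 3.522/0.8299 ≈ 4.244 mcg/mL.
Steady-state trough Cmin,ss = Cmax,ss·f ≈ 4.244 × 0.1701 ≈ 0.722 mcg/mL.
Trough 0.7 mcg/mL vs MEC 1 mcg/mL: subtherapeutic.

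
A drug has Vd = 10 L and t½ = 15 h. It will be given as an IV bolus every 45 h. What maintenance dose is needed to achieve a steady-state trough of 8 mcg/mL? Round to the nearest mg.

560 mg

τ/t½ = 45/15 ≈ 3, so f = (1/2)^(45/15) ≈ 0.125000.
Cmin,ss = (D/Vd)·f/(1−f), so D = Cmin,ss·Vd·(1−f)/f.
D = 8 × 10 × (1−f)/f ≈ 8 × 10 × 7.00000 ≈ 560.00 mg.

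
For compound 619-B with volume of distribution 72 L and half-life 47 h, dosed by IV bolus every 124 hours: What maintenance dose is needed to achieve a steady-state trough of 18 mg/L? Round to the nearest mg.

6773 mg

τ/t½ = 124/47 ≈ 2.6383, so f = (1/2)^(124/47) ≈ 0.160618.
Cmin,ss = (D/Vd)·f/(1−f), so D = Cmin,ss·Vd·(1−f)/f.
D = 18 × 72 × (1−f)/f ≈ 18 × 72 × 5.22595 ≈ 6772.83 mg.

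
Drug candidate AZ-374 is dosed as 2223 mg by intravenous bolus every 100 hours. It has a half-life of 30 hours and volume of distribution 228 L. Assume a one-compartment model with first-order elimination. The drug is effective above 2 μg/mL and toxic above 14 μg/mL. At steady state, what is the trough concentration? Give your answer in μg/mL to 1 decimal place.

1.1 μg/mL

k = ln2/t½ = ln2/30 ≈ 0.023105 h⁻¹; fraction remaining f = e^(−kτ) = e^(−0.023105×100) ≈ 0.0992.
Accumulation ratio R = 1/(1 − f) ≈ 1/0.9008 ≈ 1.1101.
Single-dose peak C₀ = D/Vd = 2223/228 ≈ 9.750 μg/mL.
Cmax,ss = C₀/(1 − f) ≈ 9.750/0.9008 ≈ 10.824 μg/mL.
Steady-state trough Cmin,ss = Cmax,ss·f ≈ 10.824 × 0.0992 ≈ 1.074 μg/mL.
Trough 1.1 μg/mL vs MEC 2 μg/mL: subtherapeutic.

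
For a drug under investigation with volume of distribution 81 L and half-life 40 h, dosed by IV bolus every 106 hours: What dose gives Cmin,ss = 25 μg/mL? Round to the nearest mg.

10685 mg

τ/t½ = 106/40 ≈ 2.65, so f = (1/2)^(106/40) ≈ 0.159320.
Cmin,ss = (D/Vd)·f/(1−f), so D = Cmin,ss·Vd·(1−f)/f.
D = 25 × 81 × (1−f)/f ≈ 25 × 81 × 5.27668 ≈ 10685.28 mg.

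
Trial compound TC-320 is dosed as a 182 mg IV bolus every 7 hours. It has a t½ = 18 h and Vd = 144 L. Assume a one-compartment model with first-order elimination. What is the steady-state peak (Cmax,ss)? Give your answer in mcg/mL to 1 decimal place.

5.3 mcg/mL

τ/t½ = 7/18 ≈ 0.38889, so fraction remaining f = (1/2)^(7/18) ≈ 0.7637.
At steady state, accumulation factor R = 1/(1 − e^(−kτ)) ≈ 4.2319.
Each bolus raises the concentration by D/Vd = 182/144 ≈ 1.264 mcg/mL.
Steady-state peak Cmax,ss = C₀·R ≈ 1.264 × 4.2319 ≈ 5.349 mcg/mL.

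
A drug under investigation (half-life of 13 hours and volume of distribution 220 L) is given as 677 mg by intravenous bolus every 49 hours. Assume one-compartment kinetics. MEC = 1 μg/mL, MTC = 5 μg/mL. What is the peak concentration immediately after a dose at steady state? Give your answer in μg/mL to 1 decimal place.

3.3 μg/mL

τ/t½ = 49/13 ≈ 3.7692, so fraction remaining f = (1/2)^(49/13) ≈ 0.0733.
At steady state, accumulation factor R = 1/(1 − e^(−kτ)) ≈ 1.0791.
Single-dose peak C₀ = D/Vd = 677/220 ≈ 3.077 μg/mL.
Steady-state peak Cmax,ss = C₀·R ≈ 3.077 × 1.0791 ≈ 3.320 μg/mL.
Peak 3.3 μg/mL vs MTC 5 μg/mL: below toxic threshold.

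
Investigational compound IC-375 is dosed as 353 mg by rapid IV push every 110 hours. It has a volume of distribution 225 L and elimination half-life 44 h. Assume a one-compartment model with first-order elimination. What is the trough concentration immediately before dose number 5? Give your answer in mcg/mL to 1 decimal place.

f = (1/2)^(τ/t½) = (1/2)^(110/44) ≈ 0.1768.
C₀ = D/Vd = 353/225 ≈ 1.569 mcg/mL.
Before the 5th dose, 4 doses have been given. Superposition: Cmin = C₀·(f + f² + … + f^4).
≈ 1.569 × (0.1768 + 0.0313 + 0.0055 + 0.0010) ≈ 1.569 × 0.2146 ≈ 0.337 mcg/mL.

0.3 mcg/mL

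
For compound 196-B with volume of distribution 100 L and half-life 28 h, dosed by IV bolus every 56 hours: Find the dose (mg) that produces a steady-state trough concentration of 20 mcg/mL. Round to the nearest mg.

τ/t½ = 56/28 ≈ 2, so f = (1/2)^(56/28) ≈ 0.250000.
Cmin,ss = (D/Vd)·f/(1−f), so D = Cmin,ss·Vd·(1−f)/f.
D = 20 × 100 × (1−f)/f ≈ 20 × 100 × 3.00000 ≈ 6000.00 mg.

6000 mg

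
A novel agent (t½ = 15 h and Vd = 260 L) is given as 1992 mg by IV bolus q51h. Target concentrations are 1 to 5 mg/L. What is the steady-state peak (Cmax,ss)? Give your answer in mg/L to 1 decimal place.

k = ln2/t½ = ln2/15 ≈ 0.046210 h⁻¹; fraction remaining f = e^(−kτ) = e^(−0.046210×51) ≈ 0.0947.
At steady state, accumulation factor R = 1/(1 − e^(−kτ)) ≈ 1.1046.
Single-dose peak C₀ = D/Vd = 1992/260 ≈ 7.662 mg/L.
Steady-state peak Cmax,ss = C₀·R ≈ 7.662 × 1.1046 ≈ 8.463 mg/L.
Peak 8.5 mg/L vs MTC 5 mg/L: exceeds toxic threshold.

8.5 mg/L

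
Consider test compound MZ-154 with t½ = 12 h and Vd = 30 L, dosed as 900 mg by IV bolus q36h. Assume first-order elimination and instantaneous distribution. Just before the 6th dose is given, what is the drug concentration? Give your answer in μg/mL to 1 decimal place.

4.3 μg/mL

f = (1/2)^(τ/t½) = (1/2)^(36/12) ≈ 0.1250.
C₀ = D/Vd = 900/30 ≈ 30.000 μg/mL.
Before the 6th dose, 5 doses have been given. Superposition: Cmin = C₀·(f + f² + … + f^5).
≈ 30.000 × (0.1250 + 0.0156 + 0.0020 + 0.0002 + 0.0000) ≈ 30.000 × 0.1428 ≈ 4.284 μg/mL.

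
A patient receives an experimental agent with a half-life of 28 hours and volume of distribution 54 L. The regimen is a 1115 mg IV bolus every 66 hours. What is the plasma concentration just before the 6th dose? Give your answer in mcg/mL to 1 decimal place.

5.0 mcg/mL

f = (1/2)^(τ/t½) = (1/2)^(66/28) ≈ 0.1952.
C₀ = D/Vd = 1115/54 ≈ 20.648 mcg/mL.
Before the 6th dose, 5 doses have been given. Superposition: Cmin = C₀·(f + f² + … + f^5).
≈ 20.648 × (0.1952 + 0.0381 + 0.0074 + 0.0015 + 0.0003) ≈ 20.648 × 0.2425 ≈ 5.007 mcg/mL.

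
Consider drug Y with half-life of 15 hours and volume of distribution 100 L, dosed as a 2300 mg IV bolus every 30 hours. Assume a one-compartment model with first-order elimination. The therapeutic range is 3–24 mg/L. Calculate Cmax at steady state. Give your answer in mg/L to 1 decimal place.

30.7 mg/L

The dosing interval is 2 half-lives, so f = 2^(−2) = 0.25.
Accumulation ratio R = 1/(1 − f) = 1/0.75 = 4/3.
Single-dose peak C₀ = D/Vd = 2300/100 = 23 mg/L.
Steady-state peak Cmax,ss = C₀·R = 23 × 4/3 ≈ 30.667 mg/L.
Peak 30.7 mg/L vs MTC 24 mg/L: exceeds toxic threshold.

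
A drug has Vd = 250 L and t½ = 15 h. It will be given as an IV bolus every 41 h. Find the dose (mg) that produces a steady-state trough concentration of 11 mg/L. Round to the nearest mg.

15537 mg

τ/t½ = 41/15 ≈ 2.7333, so f = (1/2)^(41/15) ≈ 0.150378.
Cmin,ss = (D/Vd)·f/(1−f), so D = Cmin,ss·Vd·(1−f)/f.
D = 11 × 250 × (1−f)/f ≈ 11 × 250 × 5.64991 ≈ 15537.25 mg.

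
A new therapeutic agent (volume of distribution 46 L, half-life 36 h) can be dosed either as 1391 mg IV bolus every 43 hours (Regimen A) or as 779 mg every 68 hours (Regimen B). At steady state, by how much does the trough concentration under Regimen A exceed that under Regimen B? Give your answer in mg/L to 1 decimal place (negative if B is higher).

17.2 mg/L

Regimen A: f = (1/2)^(43/36) ≈ 0.4370; Cmin,ss = (1391/46)·f/(1−f) ≈ 23.472 mg/L.
Regimen B: f = (1/2)^(68/36) ≈ 0.2700; Cmin,ss = (779/46)·f/(1−f) ≈ 6.264 mg/L.
Difference ≈ 23.472 − 6.264 ≈ 17.208 mg/L.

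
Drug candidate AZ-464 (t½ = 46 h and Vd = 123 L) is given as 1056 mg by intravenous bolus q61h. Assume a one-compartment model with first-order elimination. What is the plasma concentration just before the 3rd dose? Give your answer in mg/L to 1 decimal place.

f = (1/2)^(τ/t½) = (1/2)^(61/46) ≈ 0.3988.
C₀ = D/Vd = 1056/123 ≈ 8.585 mg/L.
Before the 3rd dose, 2 doses have been given. Superposition: Cmin = C₀·(f + f²).
≈ 8.585 × (0.3988 + 0.1590) ≈ 8.585 × 0.5578 ≈ 4.789 mg/L.

4.8 mg/L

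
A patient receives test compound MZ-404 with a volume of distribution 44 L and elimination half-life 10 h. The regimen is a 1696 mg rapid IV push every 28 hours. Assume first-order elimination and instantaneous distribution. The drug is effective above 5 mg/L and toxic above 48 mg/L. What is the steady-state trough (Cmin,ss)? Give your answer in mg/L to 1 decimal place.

6.5 mg/L

Over one 28-h interval, 28/10 ≈ 2.8 half-lives elapse, leaving f ≈ 0.1436 of each dose.
Each bolus raises the concentration by D/Vd = 1696/44 ≈ 38.545 mg/L.
Steady-state trough Cmin,ss = C₀·f/(1−f) ≈ 38.545 × 0.1436/0.8564 ≈ 6.463 mg/L.
Trough 6.5 mg/L vs MEC 5 mg/L: adequate.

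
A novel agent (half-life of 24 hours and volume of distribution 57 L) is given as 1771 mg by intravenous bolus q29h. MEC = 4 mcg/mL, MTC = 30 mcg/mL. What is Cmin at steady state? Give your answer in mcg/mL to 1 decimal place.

23.7 mcg/mL

τ/t½ = 29/24 ≈ 1.2083, so fraction remaining f = (1/2)^(29/24) ≈ 0.4328.
Single-dose peak C₀ = D/Vd = 1771/57 ≈ 31.070 mcg/mL.
Steady-state trough Cmin,ss = C₀·f/(1−f) ≈ 31.070 × 0.4328/0.5672 ≈ 23.708 mcg/mL.
Trough 23.7 mcg/mL vs MEC 4 mcg/mL: adequate.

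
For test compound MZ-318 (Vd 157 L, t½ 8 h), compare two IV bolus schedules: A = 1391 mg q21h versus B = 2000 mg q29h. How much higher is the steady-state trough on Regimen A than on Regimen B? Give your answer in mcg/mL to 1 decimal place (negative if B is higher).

Regimen A: f = (1/2)^(21/8) ≈ 0.1621; Cmin,ss = (1391/157)·f/(1−f) ≈ 1.714 mcg/mL.
Regimen B: f = (1/2)^(29/8) ≈ 0.0811; Cmin,ss = (2000/157)·f/(1−f) ≈ 1.124 mcg/mL.
Difference ≈ 1.714 − 1.124 ≈ 0.590 mcg/mL.

0.6 mcg/mL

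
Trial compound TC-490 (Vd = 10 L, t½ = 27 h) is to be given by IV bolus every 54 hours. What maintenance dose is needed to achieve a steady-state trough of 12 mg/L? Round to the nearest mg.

τ/t½ = 54/27 ≈ 2, so f = (1/2)^(54/27) ≈ 0.250000.
Cmin,ss = (D/Vd)·f/(1−f), so D = Cmin,ss·Vd·(1−f)/f.
D = 12 × 10 × (1−f)/f ≈ 12 × 10 × 3.00000 ≈ 360.00 mg.

360 mg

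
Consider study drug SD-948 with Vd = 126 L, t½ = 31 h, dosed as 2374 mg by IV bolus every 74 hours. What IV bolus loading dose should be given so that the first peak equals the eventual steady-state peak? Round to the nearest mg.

f = (1/2)^(74/31) ≈ 0.191167; accumulation ratio R = 1/(1−f) ≈ 1.23635.
Loading dose to hit Cmax,ss on first dose: D_load = D_maint·R ≈ 2374 × 1.23635 ≈ 2935.09 mg.

2935 mg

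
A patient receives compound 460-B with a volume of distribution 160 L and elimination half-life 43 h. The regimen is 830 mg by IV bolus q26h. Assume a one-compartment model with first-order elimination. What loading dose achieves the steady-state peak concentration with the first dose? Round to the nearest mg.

f = (1/2)^(26/43) ≈ 0.657630; accumulation ratio R = 1/(1−f) ≈ 2.92082.
Loading dose to hit Cmax,ss on first dose: D_load = D_maint·R ≈ 830 × 2.92082 ≈ 2424.28 mg.

2424 mg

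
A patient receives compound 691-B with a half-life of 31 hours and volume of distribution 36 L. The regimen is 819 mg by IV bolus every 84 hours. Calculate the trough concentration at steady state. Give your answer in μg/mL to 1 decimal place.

4.1 μg/mL

Over one 84-h interval, 84/31 ≈ 2.7097 half-lives elapse, leaving f ≈ 0.1529 of each dose.
At steady state, accumulation factor R = 1/(1 − e^(−kτ)) ≈ 1.1805.
Each bolus raises the concentration by D/Vd = 819/36 ≈ 22.750 μg/mL.
Steady-state peak Cmax,ss = C₀·R ≈ 22.750 × 1.1805 ≈ 26.856 μg/mL.
One interval later, Cmin,ss = Cmax,ss·e^(−kτ) ≈ 26.856 × 0.1529 ≈ 4.106 μg/mL.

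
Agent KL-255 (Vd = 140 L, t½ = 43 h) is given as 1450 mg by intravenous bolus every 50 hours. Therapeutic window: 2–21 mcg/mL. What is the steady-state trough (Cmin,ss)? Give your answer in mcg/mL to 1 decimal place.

k = ln2/t½ = ln2/43 ≈ 0.016120 h⁻¹; fraction remaining f = e^(−kτ) = e^(−0.016120×50) ≈ 0.4466.
Accumulation ratio R = 1/(1 − f) ≈ 1/0.5534 ≈ 1.8070.
Each bolus raises the concentration by D/Vd = 1450/140 ≈ 10.357 mcg/mL.
Cmax,ss = C₀/(1 − f) ≈ 10.357/0.5534 ≈ 18.715 mcg/mL.
Steady-state trough Cmin,ss = Cmax,ss·f ≈ 18.715 × 0.4466 ≈ 8.358 mcg/mL.
Trough 8.4 mcg/mL vs MEC 2 mcg/mL: adequate.

8.4 mcg/mL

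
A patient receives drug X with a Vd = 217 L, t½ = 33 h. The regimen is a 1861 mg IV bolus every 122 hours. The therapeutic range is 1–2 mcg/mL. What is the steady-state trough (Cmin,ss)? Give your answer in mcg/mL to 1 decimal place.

τ/t½ = 122/33 ≈ 3.697, so fraction remaining f = (1/2)^(122/33) ≈ 0.0771.
Single-dose peak C₀ = D/Vd = 1861/217 ≈ 8.576 mcg/mL.
Steady-state trough Cmin,ss = C₀·f/(1−f) ≈ 8.576 × 0.0771/0.9229 ≈ 0.716 mcg/mL.
Trough 0.7 mcg/mL vs MEC 1 mcg/mL: subtherapeutic.

0.7 mcg/mL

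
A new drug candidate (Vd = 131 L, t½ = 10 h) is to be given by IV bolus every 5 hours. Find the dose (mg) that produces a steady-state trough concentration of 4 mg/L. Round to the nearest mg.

217 mg

τ/t½ = 5/10 ≈ 0.5, so f = (1/2)^(5/10) ≈ 0.707107.
Cmin,ss = (D/Vd)·f/(1−f), so D = Cmin,ss·Vd·(1−f)/f.
D = 4 × 131 × (1−f)/f ≈ 4 × 131 × 0.41421 ≈ 217.05 mg.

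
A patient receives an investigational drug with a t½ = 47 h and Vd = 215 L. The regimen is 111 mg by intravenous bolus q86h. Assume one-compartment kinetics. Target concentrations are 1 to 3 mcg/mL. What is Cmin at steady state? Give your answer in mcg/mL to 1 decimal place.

0.2 mcg/mL

Over one 86-h interval, 86/47 ≈ 1.8298 half-lives elapse, leaving f ≈ 0.2813 of each dose.
Single-dose peak C₀ = D/Vd = 111/215 ≈ 0.516 mcg/mL.
Steady-state trough Cmin,ss = C₀·f/(1−f) ≈ 0.516 × 0.2813/0.7187 ≈ 0.202 mcg/mL.
Trough 0.2 mcg/mL vs MEC 1 mcg/mL: subtherapeutic.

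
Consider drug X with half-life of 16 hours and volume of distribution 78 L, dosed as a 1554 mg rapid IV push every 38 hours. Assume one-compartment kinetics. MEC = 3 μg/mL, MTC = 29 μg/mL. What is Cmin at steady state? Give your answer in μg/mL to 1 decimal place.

4.8 μg/mL

k = ln2/t½ = ln2/16 ≈ 0.043322 h⁻¹; fraction remaining f = e^(−kτ) = e^(−0.043322×38) ≈ 0.1928.
Single-dose peak C₀ = D/Vd = 1554/78 ≈ 19.923 μg/mL.
Steady-state trough Cmin,ss = C₀·f/(1−f) ≈ 19.923 × 0.1928/0.8072 ≈ 4.759 μg/mL.
Trough 4.8 μg/mL vs MEC 3 μg/mL: adequate.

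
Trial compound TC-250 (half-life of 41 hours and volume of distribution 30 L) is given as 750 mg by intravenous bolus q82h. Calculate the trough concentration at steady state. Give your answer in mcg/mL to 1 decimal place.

The dosing interval is 2 half-lives, so f = 2^(−2) = 0.25.
At steady state, R = 1/(1 − 0.25) = 4/3.
Single-dose peak C₀ = D/Vd = 750/30 = 25 mcg/mL.
Steady-state peak Cmax,ss = C₀·R = 25 × 4/3 ≈ 33.333 mcg/mL.
Steady-state trough Cmin,ss = Cmax,ss·f ≈ 33.333 × 0.25 ≈ 8.333 mcg/mL.

8.3 mcg/mL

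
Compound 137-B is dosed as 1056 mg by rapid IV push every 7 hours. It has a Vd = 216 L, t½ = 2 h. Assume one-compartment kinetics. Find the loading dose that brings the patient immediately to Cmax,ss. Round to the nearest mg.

1158 mg

f = (1/2)^(7/2) ≈ 0.088388; accumulation ratio R = 1/(1−f) ≈ 1.09696.
Loading dose to hit Cmax,ss on first dose: D_load = D_maint·R ≈ 1056 × 1.09696 ≈ 1158.39 mg.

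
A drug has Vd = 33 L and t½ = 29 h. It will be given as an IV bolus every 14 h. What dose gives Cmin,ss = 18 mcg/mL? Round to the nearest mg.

τ/t½ = 14/29 ≈ 0.48276, so f = (1/2)^(14/29) ≈ 0.715608.
Cmin,ss = (D/Vd)·f/(1−f), so D = Cmin,ss·Vd·(1−f)/f.
D = 18 × 33 × (1−f)/f ≈ 18 × 33 × 0.39741 ≈ 236.06 mg.

236 mg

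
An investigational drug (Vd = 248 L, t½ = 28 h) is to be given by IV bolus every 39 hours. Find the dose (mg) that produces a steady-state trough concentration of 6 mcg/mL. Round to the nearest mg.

2419 mg

τ/t½ = 39/28 ≈ 1.3929, so f = (1/2)^(39/28) ≈ 0.380810.
Cmin,ss = (D/Vd)·f/(1−f), so D = Cmin,ss·Vd·(1−f)/f.
D = 6 × 248 × (1−f)/f ≈ 6 × 248 × 1.62598 ≈ 2419.46 mg.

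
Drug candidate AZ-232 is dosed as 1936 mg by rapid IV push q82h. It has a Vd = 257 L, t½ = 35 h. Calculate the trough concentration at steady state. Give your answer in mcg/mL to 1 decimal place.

τ/t½ = 82/35 ≈ 2.3429, so fraction remaining f = (1/2)^(82/35) ≈ 0.1971.
Accumulation ratio R = 1/(1 − f) ≈ 1/0.8029 ≈ 1.2455.
Single-dose peak C₀ = D/Vd = 1936/257 ≈ 7.533 mcg/mL.
Steady-state peak Cmax,ss = C₀·R ≈ 7.533 × 1.2455 ≈ 9.382 mcg/mL.
One interval later, Cmin,ss = Cmax,ss·e^(−kτ) ≈ 9.382 × 0.1971 ≈ 1.849 mcg/mL.

1.8 mcg/mL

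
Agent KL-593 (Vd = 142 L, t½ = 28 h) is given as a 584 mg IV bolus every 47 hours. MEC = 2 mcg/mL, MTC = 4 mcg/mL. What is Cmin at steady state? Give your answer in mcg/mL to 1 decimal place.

Over one 47-h interval, 47/28 ≈ 1.6786 half-lives elapse, leaving f ≈ 0.3124 of each dose.
Each bolus raises the concentration by D/Vd = 584/142 ≈ 4.113 mcg/mL.
Steady-state trough Cmin,ss = C₀·f/(1−f) ≈ 4.113 × 0.3124/0.6876 ≈ 1.869 mcg/mL.
Trough 1.9 mcg/mL vs MEC 2 mcg/mL: subtherapeutic.

1.9 mcg/mL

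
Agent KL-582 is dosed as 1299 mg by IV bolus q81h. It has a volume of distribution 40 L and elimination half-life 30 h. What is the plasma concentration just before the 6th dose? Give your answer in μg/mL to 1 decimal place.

5.9 μg/mL

f = (1/2)^(τ/t½) = (1/2)^(81/30) ≈ 0.1539.
C₀ = D/Vd = 1299/40 ≈ 32.475 μg/mL.
Before the 6th dose, 5 doses have been given. Superposition: Cmin = C₀·(f + f² + … + f^5).
≈ 32.475 × (0.1539 + 0.0237 + 0.0036 + 0.0006 + 0.0001) ≈ 32.475 × 0.1819 ≈ 5.907 μg/mL.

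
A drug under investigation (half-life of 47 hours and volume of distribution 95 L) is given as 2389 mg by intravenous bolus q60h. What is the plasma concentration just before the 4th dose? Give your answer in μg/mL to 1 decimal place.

f = (1/2)^(τ/t½) = (1/2)^(60/47) ≈ 0.4128.
C₀ = D/Vd = 2389/95 ≈ 25.147 μg/mL.
Before the 4th dose, 3 doses have been given. Superposition: Cmin = C₀·(f + f² + … + f^3).
≈ 25.147 × (0.4128 + 0.1704 + 0.0703) ≈ 25.147 × 0.6535 ≈ 16.434 μg/mL.

16.4 μg/mL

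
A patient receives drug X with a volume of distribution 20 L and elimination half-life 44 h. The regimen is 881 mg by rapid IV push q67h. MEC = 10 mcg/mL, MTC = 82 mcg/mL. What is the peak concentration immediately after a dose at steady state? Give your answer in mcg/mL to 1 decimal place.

τ/t½ = 67/44 ≈ 1.5227, so fraction remaining f = (1/2)^(67/44) ≈ 0.3480.
At steady state, accumulation factor R = 1/(1 − e^(−kτ)) ≈ 1.5337.
Single-dose peak C₀ = D/Vd = 881/20 ≈ 44.050 mcg/mL.
Steady-state peak Cmax,ss = C₀·R ≈ 44.050 × 1.5337 ≈ 67.559 mcg/mL.
Peak 67.6 mcg/mL vs MTC 82 mcg/mL: below toxic threshold.

67.6 mcg/mL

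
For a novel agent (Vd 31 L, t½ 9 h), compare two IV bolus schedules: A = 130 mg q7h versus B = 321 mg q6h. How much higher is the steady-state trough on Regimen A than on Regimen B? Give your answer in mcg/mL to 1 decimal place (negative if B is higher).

Regimen A: f = (1/2)^(7/9) ≈ 0.5833; Cmin,ss = (130/31)·f/(1−f) ≈ 5.870 mcg/mL.
Regimen B: f = (1/2)^(6/9) ≈ 0.6300; Cmin,ss = (321/31)·f/(1−f) ≈ 17.631 mcg/mL.
Difference ≈ 5.870 − 17.631 ≈ -11.761 mcg/mL.

-11.8 mcg/mL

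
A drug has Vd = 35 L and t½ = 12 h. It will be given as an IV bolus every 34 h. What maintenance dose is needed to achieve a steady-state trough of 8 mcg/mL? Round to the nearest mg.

1716 mg

τ/t½ = 34/12 ≈ 2.8333, so f = (1/2)^(34/12) ≈ 0.140308.
Cmin,ss = (D/Vd)·f/(1−f), so D = Cmin,ss·Vd·(1−f)/f.
D = 8 × 35 × (1−f)/f ≈ 8 × 35 × 6.12718 ≈ 1715.61 mg.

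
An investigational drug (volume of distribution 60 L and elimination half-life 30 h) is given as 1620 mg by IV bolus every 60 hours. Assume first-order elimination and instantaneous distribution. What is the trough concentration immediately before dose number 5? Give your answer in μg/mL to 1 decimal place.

f = (1/2)^(τ/t½) = (1/2)^(60/30) ≈ 0.2500.
C₀ = D/Vd = 1620/60 ≈ 27.000 μg/mL.
Before the 5th dose, 4 doses have been given. Superposition: Cmin = C₀·(f + f² + … + f^4).
≈ 27.000 × (0.2500 + 0.0625 + 0.0156 + 0.0039) ≈ 27.000 × 0.3320 ≈ 8.964 μg/mL.

9.0 μg/mL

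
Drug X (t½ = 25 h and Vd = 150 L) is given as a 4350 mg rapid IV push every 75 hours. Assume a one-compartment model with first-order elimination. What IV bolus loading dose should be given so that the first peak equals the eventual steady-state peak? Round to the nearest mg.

f = (1/2)^(75/25) ≈ 0.125000; accumulation ratio R = 1/(1−f) ≈ 1.14286.
Loading dose to hit Cmax,ss on first dose: D_load = D_maint·R ≈ 4350 × 1.14286 ≈ 4971.44 mg.

4971 mg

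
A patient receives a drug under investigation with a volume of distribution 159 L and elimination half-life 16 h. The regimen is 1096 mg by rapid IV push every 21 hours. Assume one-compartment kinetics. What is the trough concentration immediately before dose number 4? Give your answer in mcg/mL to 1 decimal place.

4.3 mcg/mL

f = (1/2)^(τ/t½) = (1/2)^(21/16) ≈ 0.4026.
C₀ = D/Vd = 1096/159 ≈ 6.893 mcg/mL.
Before the 4th dose, 3 doses have been given. Superposition: Cmin = C₀·(f + f² + … + f^3).
≈ 6.893 × (0.4026 + 0.1621 + 0.0653) ≈ 6.893 × 0.6300 ≈ 4.343 mcg/mL.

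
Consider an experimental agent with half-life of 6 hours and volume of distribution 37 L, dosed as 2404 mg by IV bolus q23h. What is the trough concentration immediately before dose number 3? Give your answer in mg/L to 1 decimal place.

f = (1/2)^(τ/t½) = (1/2)^(23/6) ≈ 0.0702.
C₀ = D/Vd = 2404/37 ≈ 64.973 mg/L.
Before the 3rd dose, 2 doses have been given. Superposition: Cmin = C₀·(f + f²).
≈ 64.973 × (0.0702 + 0.0049) ≈ 64.973 × 0.0751 ≈ 4.879 mg/L.

4.9 mg/L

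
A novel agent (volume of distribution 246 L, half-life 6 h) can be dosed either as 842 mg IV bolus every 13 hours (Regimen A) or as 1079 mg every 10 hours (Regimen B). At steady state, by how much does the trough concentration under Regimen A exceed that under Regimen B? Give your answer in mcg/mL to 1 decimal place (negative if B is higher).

Regimen A: f = (1/2)^(13/6) ≈ 0.2227; Cmin,ss = (842/246)·f/(1−f) ≈ 0.981 mcg/mL.
Regimen B: f = (1/2)^(10/6) ≈ 0.3150; Cmin,ss = (1079/246)·f/(1−f) ≈ 2.017 mcg/mL.
Difference ≈ 0.981 − 2.017 ≈ -1.036 mcg/mL.

-1.0 mcg/mL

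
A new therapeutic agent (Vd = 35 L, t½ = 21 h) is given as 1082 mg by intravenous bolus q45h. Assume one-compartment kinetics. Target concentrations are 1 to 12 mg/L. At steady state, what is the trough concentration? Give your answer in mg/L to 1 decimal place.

9.0 mg/L

k = ln2/t½ = ln2/21 ≈ 0.033007 h⁻¹; fraction remaining f = e^(−kτ) = e^(−0.033007×45) ≈ 0.2264.
Single-dose peak C₀ = D/Vd = 1082/35 ≈ 30.914 mg/L.
Steady-state trough Cmin,ss = C₀·f/(1−f) ≈ 30.914 × 0.2264/0.7736 ≈ 9.047 mg/L.
Trough 9.0 mg/L vs MEC 1 mg/L: adequate.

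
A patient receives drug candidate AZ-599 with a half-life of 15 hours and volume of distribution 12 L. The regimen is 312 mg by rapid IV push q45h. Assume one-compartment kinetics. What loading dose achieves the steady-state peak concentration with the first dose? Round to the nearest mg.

f = (1/2)^(45/15) ≈ 0.125000; accumulation ratio R = 1/(1−f) ≈ 1.14286.
Loading dose to hit Cmax,ss on first dose: D_load = D_maint·R ≈ 312 × 1.14286 ≈ 356.57 mg.

357 mg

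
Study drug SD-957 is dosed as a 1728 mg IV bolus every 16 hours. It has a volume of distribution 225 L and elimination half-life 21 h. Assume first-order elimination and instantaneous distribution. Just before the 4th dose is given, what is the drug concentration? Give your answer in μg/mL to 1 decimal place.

8.8 μg/mL

f = (1/2)^(τ/t½) = (1/2)^(16/21) ≈ 0.5897.
C₀ = D/Vd = 1728/225 ≈ 7.680 μg/mL.
Before the 4th dose, 3 doses have been given. Superposition: Cmin = C₀·(f + f² + … + f^3).
≈ 7.680 × (0.5897 + 0.3477 + 0.2051) ≈ 7.680 × 1.1425 ≈ 8.774 μg/mL.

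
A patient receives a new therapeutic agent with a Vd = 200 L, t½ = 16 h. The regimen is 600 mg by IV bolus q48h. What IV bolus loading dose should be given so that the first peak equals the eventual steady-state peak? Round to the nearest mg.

f = (1/2)^(48/16) ≈ 0.125000; accumulation ratio R = 1/(1−f) ≈ 1.14286.
Loading dose to hit Cmax,ss on first dose: D_load = D_maint·R ≈ 600 × 1.14286 ≈ 685.72 mg.

686 mg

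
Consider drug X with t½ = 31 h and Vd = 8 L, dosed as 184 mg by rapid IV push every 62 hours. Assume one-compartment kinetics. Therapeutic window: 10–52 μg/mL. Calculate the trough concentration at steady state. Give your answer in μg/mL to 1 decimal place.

The dosing interval is 2 half-lives, so f = 2^(−2) = 0.25.
Accumulation ratio R = 1/(1 − f) = 1/0.75 = 4/3.
Single-dose peak C₀ = D/Vd = 184/8 = 23 μg/mL.
Steady-state peak Cmax,ss = C₀·R = 23 × 4/3 ≈ 30.667 μg/mL.
Steady-state trough Cmin,ss = Cmax,ss·f ≈ 30.667 × 0.25 ≈ 7.667 μg/mL.
Trough 7.7 μg/mL vs MEC 10 μg/mL: subtherapeutic.

7.7 μg/mL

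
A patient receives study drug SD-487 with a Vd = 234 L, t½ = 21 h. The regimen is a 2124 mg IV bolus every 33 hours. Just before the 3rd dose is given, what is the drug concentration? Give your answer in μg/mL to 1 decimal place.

f = (1/2)^(τ/t½) = (1/2)^(33/21) ≈ 0.3365.
C₀ = D/Vd = 2124/234 ≈ 9.077 μg/mL.
Before the 3rd dose, 2 doses have been given. Superposition: Cmin = C₀·(f + f²).
≈ 9.077 × (0.3365 + 0.1132) ≈ 9.077 × 0.4497 ≈ 4.082 μg/mL.

4.1 μg/mL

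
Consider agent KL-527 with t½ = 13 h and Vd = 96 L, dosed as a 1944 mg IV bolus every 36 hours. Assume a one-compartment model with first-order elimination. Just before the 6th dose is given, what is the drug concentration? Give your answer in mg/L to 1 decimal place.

f = (1/2)^(τ/t½) = (1/2)^(36/13) ≈ 0.1467.
C₀ = D/Vd = 1944/96 ≈ 20.250 mg/L.
Before the 6th dose, 5 doses have been given. Superposition: Cmin = C₀·(f + f² + … + f^5).
≈ 20.250 × (0.1467 + 0.0215 + 0.0032 + 0.0005 + 0.0001) ≈ 20.250 × 0.1720 ≈ 3.483 mg/L.

3.5 mg/L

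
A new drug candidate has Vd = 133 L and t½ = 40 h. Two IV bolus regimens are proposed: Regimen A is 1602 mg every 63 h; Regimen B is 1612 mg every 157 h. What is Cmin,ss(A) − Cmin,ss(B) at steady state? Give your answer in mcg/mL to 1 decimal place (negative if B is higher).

5.2 mcg/mL

Regimen A: f = (1/2)^(63/40) ≈ 0.3356; Cmin,ss = (1602/133)·f/(1−f) ≈ 6.084 mcg/mL.
Regimen B: f = (1/2)^(157/40) ≈ 0.0658; Cmin,ss = (1612/133)·f/(1−f) ≈ 0.854 mcg/mL.
Difference ≈ 6.084 − 0.854 ≈ 5.230 mcg/mL.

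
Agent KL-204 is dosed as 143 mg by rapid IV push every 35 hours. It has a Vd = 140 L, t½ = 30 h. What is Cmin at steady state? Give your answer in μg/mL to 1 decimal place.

τ/t½ = 35/30 ≈ 1.1667, so fraction remaining f = (1/2)^(35/30) ≈ 0.4454.
Accumulation ratio R = 1/(1 − f) ≈ 1/0.5546 ≈ 1.8031.
Single-dose peak C₀ = D/Vd = 143/140 ≈ 1.021 μg/mL.
Cmax,ss = C₀/(1 − f) ≈ 1.021/0.5546 ≈ 1.841 μg/mL.
One interval later, Cmin,ss = Cmax,ss·e^(−kτ) ≈ 1.841 × 0.4454 ≈ 0.820 μg/mL.

0.8 μg/mL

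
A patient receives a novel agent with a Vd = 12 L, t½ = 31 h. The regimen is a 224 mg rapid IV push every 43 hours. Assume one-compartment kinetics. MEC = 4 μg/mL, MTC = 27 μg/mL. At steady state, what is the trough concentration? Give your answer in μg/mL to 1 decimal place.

11.6 μg/mL

τ/t½ = 43/31 ≈ 1.3871, so fraction remaining f = (1/2)^(43/31) ≈ 0.3823.
Single-dose peak C₀ = D/Vd = 224/12 ≈ 18.667 μg/mL.
Steady-state trough Cmin,ss = C₀·f/(1−f) ≈ 18.667 × 0.3823/0.6177 ≈ 11.553 μg/mL.
Trough 11.6 μg/mL vs MEC 4 μg/mL: adequate.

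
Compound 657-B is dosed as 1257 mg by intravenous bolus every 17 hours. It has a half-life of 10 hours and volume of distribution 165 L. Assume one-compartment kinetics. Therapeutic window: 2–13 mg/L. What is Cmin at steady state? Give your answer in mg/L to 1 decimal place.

τ/t½ = 17/10 ≈ 1.7, so fraction remaining f = (1/2)^(17/10) ≈ 0.3078.
Single-dose peak C₀ = D/Vd = 1257/165 ≈ 7.618 mg/L.
Steady-state trough Cmin,ss = C₀·f/(1−f) ≈ 7.618 × 0.3078/0.6922 ≈ 3.387 mg/L.
Trough 3.4 mg/L vs MEC 2 mg/L: adequate.

3.4 mg/L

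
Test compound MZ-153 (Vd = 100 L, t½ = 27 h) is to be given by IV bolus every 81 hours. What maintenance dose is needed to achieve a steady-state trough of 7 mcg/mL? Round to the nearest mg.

τ/t½ = 81/27 ≈ 3, so f = (1/2)^(81/27) ≈ 0.125000.
Cmin,ss = (D/Vd)·f/(1−f), so D = Cmin,ss·Vd·(1−f)/f.
D = 7 × 100 × (1−f)/f ≈ 7 × 100 × 7.00000 ≈ 4900.00 mg.

4900 mg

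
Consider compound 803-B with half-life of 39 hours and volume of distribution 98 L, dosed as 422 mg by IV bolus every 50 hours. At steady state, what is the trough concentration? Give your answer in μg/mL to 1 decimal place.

3.0 μg/mL

Over one 50-h interval, 50/39 ≈ 1.2821 half-lives elapse, leaving f ≈ 0.4112 of each dose.
At steady state, accumulation factor R = 1/(1 − e^(−kτ)) ≈ 1.6984.
Each bolus raises the concentration by D/Vd = 422/98 ≈ 4.306 μg/mL.
Steady-state peak Cmax,ss = C₀·R ≈ 4.306 × 1.6984 ≈ 7.313 μg/mL.
One interval later, Cmin,ss = Cmax,ss·e^(−kτ) ≈ 7.313 × 0.4112 ≈ 3.007 μg/mL.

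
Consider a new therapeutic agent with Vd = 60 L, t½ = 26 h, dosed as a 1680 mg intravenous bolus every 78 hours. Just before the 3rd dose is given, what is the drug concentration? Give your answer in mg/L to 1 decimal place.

f = (1/2)^(τ/t½) = (1/2)^(78/26) ≈ 0.1250.
C₀ = D/Vd = 1680/60 ≈ 28.000 mg/L.
Before the 3rd dose, 2 doses have been given. Superposition: Cmin = C₀·(f + f²).
≈ 28.000 × (0.1250 + 0.0156) ≈ 28.000 × 0.1406 ≈ 3.937 mg/L.

3.9 mg/L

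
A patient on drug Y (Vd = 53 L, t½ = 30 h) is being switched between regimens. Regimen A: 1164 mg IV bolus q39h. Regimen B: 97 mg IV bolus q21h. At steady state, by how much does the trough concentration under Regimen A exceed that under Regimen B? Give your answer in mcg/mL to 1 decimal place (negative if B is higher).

Regimen A: f = (1/2)^(39/30) ≈ 0.4061; Cmin,ss = (1164/53)·f/(1−f) ≈ 15.017 mcg/mL.
Regimen B: f = (1/2)^(21/30) ≈ 0.6156; Cmin,ss = (97/53)·f/(1−f) ≈ 2.931 mcg/mL.
Difference ≈ 15.017 − 2.931 ≈ 12.086 mcg/mL.

12.1 mcg/mL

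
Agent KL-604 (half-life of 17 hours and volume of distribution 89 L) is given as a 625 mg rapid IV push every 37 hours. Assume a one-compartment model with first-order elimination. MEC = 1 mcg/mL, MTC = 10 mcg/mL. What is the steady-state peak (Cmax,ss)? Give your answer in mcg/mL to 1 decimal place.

τ/t½ = 37/17 ≈ 2.1765, so fraction remaining f = (1/2)^(37/17) ≈ 0.2212.
Accumulation ratio R = 1/(1 − f) ≈ 1/0.7788 ≈ 1.2840.
Each bolus raises the concentration by D/Vd = 625/89 ≈ 7.022 mcg/mL.
Steady-state peak Cmax,ss = C₀·R ≈ 7.022 × 1.2840 ≈ 9.016 mcg/mL.
Peak 9.0 mcg/mL vs MTC 10 mcg/mL: below toxic threshold.

9.0 mcg/mL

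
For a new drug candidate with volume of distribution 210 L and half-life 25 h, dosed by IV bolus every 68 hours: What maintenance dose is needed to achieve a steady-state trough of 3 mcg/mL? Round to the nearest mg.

3521 mg

τ/t½ = 68/25 ≈ 2.72, so f = (1/2)^(68/25) ≈ 0.151774.
Cmin,ss = (D/Vd)·f/(1−f), so D = Cmin,ss·Vd·(1−f)/f.
D = 3 × 210 × (1−f)/f ≈ 3 × 210 × 5.58874 ≈ 3520.91 mg.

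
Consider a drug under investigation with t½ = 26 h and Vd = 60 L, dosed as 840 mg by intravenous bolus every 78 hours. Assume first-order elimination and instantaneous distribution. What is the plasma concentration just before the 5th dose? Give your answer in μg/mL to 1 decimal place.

2.0 μg/mL

f = (1/2)^(τ/t½) = (1/2)^(78/26) ≈ 0.1250.
C₀ = D/Vd = 840/60 ≈ 14.000 μg/mL.
Before the 5th dose, 4 doses have been given. Superposition: Cmin = C₀·(f + f² + … + f^4).
≈ 14.000 × (0.1250 + 0.0156 + 0.0020 + 0.0002) ≈ 14.000 × 0.1428 ≈ 1.999 μg/mL.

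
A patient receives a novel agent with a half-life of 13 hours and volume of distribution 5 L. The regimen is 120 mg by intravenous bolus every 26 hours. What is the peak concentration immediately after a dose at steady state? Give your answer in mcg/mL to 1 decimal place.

32.0 mcg/mL

τ = 26 h = 2 half-lives, so f = (1/2)^2 = 0.25.
At steady state, R = 1/(1 − 0.25) = 4/3.
Single-dose peak C₀ = D/Vd = 120/5 = 24 mcg/mL.
Steady-state peak Cmax,ss = C₀·R = 24 × 4/3 ≈ 32.000 mcg/mL.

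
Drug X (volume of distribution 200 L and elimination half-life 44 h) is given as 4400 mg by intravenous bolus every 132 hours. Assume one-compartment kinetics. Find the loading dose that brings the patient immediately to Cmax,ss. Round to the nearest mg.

f = (1/2)^(132/44) ≈ 0.125000; accumulation ratio R = 1/(1−f) ≈ 1.14286.
Loading dose to hit Cmax,ss on first dose: D_load = D_maint·R ≈ 4400 × 1.14286 ≈ 5028.58 mg.

5029 mg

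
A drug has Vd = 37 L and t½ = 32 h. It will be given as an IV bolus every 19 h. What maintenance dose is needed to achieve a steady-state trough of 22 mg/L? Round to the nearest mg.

414 mg

τ/t½ = 19/32 ≈ 0.59375, so f = (1/2)^(19/32) ≈ 0.662618.
Cmin,ss = (D/Vd)·f/(1−f), so D = Cmin,ss·Vd·(1−f)/f.
D = 22 × 37 × (1−f)/f ≈ 22 × 37 × 0.50917 ≈ 414.46 mg.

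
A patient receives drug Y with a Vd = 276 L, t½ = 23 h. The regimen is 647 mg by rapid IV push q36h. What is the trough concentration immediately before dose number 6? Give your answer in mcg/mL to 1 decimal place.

1.2 mcg/mL

f = (1/2)^(τ/t½) = (1/2)^(36/23) ≈ 0.3379.
C₀ = D/Vd = 647/276 ≈ 2.344 mcg/mL.
Before the 6th dose, 5 doses have been given. Superposition: Cmin = C₀·(f + f² + … + f^5).
≈ 2.344 × (0.3379 + 0.1142 + 0.0386 + 0.0130 + 0.0044) ≈ 2.344 × 0.5081 ≈ 1.191 mcg/mL.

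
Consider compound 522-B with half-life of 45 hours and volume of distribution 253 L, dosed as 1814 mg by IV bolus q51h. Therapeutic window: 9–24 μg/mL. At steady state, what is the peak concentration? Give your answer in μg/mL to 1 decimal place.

Over one 51-h interval, 51/45 ≈ 1.1333 half-lives elapse, leaving f ≈ 0.4559 of each dose.
At steady state, accumulation factor R = 1/(1 − e^(−kτ)) ≈ 1.8379.
Each bolus raises the concentration by D/Vd = 1814/253 ≈ 7.170 μg/mL.
Steady-state peak Cmax,ss = C₀·R ≈ 7.170 × 1.8379 ≈ 13.178 μg/mL.
Peak 13.2 μg/mL vs MTC 24 μg/mL: below toxic threshold.

13.2 μg/mL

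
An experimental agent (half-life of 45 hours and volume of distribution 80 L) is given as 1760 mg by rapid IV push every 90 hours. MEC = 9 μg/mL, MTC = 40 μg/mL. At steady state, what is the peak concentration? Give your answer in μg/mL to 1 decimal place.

29.3 μg/mL

The dosing interval is 2 half-lives, so f = 2^(−2) = 0.25.
Accumulation ratio R = 1/(1 − f) = 1/0.75 = 4/3.
Single-dose peak C₀ = D/Vd = 1760/80 = 22 μg/mL.
Steady-state peak Cmax,ss = C₀·R = 22 × 4/3 ≈ 29.333 μg/mL.
Peak 29.3 μg/mL vs MTC 40 μg/mL: below toxic threshold.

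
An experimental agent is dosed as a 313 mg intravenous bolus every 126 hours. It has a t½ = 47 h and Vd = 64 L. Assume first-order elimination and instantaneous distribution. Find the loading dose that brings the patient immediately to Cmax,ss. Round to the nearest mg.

371 mg

f = (1/2)^(126/47) ≈ 0.155949; accumulation ratio R = 1/(1−f) ≈ 1.18476.
Loading dose to hit Cmax,ss on first dose: D_load = D_maint·R ≈ 313 × 1.18476 ≈ 370.83 mg.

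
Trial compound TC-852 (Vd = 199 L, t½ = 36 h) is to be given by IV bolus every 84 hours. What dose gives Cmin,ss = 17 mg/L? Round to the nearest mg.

13666 mg

τ/t½ = 84/36 ≈ 2.3333, so f = (1/2)^(84/36) ≈ 0.198425.
Cmin,ss = (D/Vd)·f/(1−f), so D = Cmin,ss·Vd·(1−f)/f.
D = 17 × 199 × (1−f)/f ≈ 17 × 199 × 4.03969 ≈ 13666.27 mg.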